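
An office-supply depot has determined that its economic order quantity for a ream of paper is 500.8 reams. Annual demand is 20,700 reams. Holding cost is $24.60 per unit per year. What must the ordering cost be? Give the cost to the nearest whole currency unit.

S ≈ $149

The basic EOQ model gives Q* = √(2DS/H); rearrange for the unknown.
From Q* = √(2DS/H): S = Q*²H / (2D) = 500.8² × 24.6 / (2 × 20,700) = 149.0265.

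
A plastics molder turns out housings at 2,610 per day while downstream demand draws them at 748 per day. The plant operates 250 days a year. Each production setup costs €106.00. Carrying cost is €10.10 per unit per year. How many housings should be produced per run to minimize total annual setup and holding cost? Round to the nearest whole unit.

Annual demand D = 748 × 250 = 187,000.
Production build-up factor (1 − d/p) = 1 − 748/2,610 = 0.7134.
Q* = √(2DS / (H(1 − d/p))) = √(2 × 187,000 × 106 / (10.1 × 0.7134)).
= √(39,644,000 / 7.2054) ≈ 2345.624.

Q* ≈ 2,346 housings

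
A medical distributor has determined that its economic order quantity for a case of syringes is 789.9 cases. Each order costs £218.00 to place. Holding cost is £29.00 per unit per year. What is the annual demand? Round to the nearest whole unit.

The basic EOQ model gives Q* = √(2DS/H); rearrange for the unknown.
From Q* = √(2DS/H): D = Q*²H / (2S) = 789.9² × 29 / (2 × 218) = 41500.730.

D ≈ 41,501 cases per year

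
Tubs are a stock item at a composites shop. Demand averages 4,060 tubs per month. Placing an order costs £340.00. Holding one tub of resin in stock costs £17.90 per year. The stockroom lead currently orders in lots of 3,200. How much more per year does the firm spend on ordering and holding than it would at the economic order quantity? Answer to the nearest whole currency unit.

Annual demand D = 4,060 × 12 = 48,720.
EOQ = √(2DS/H) = √(2 × 48,720 × 340 / 17.9) ≈ 1360.45.
Cost at Q* = (D/Q*)S + (Q*/2)H = √(2DSH) ≈ £24,352.00.
Cost at Q = 3,200: (48,720/3,200)×340 + (3,200/2)×17.9 = £5,176.50 + £28,640.00 = £33,816.50.
Excess = £33,816.50 − £24,352.00 = £9,464.50.

Extra cost ≈ £9,465 per year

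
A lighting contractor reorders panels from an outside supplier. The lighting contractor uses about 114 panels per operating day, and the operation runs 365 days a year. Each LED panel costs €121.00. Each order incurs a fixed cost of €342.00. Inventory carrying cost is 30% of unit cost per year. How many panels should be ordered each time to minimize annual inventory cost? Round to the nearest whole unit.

Annual demand D = 114 × 365 = 41,610.
Holding cost H = 0.30 × €121.00 = €36.3000 per unit per year.
EOQ = √(2DS / H) = √(2 × 41,610 × 342 / 36.3).
= √(28,461,240 / 36.3) = √784,056.1983 ≈ 885.469.

Q* ≈ 885 panels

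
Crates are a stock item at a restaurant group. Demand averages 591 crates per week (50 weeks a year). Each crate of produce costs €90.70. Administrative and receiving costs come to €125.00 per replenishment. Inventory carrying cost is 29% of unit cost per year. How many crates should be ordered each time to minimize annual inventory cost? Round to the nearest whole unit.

Q* ≈ 530 crates

Annual demand D = 591 × 50 = 29,550.
Holding cost H = 0.29 × €90.70 = €26.3030 per unit per year.
EOQ = √(2DS / H) = √(2 × 29,550 × 125 / 26.303).
= √(7,387,500 / 26.303) = √280,861.4987 ≈ 529.964.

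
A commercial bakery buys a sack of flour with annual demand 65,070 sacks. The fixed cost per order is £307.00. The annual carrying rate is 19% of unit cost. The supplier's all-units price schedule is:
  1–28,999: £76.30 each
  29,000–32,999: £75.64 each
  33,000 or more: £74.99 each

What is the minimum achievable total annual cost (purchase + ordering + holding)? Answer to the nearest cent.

Holding cost per unit per year at price C is H = 0.19·C.
For each price level, check whether its EOQ is feasible; otherwise the best quantity at that price is the breakpoint.
EOQ at £76.30 = 1660.1 (feasible in tier 1): TC = 65,070×£76.30 + (65,070/1660.1)×307 + (1660.1/2)×0.19×£76.30 = £4,988,907.54.
EOQ at £75.64 = 1667.3 < 29000, so use break Q=29000: TC = 65,070×£75.64 + (65,070/29000.0)×307 + (29000.0/2)×0.19×£75.64 = £5,130,971.84.
EOQ at £74.99 = 1674.5 < 33000, so use break Q=33000: TC = 65,070×£74.99 + (65,070/33000.0)×307 + (33000.0/2)×0.19×£74.99 = £5,115,298.30.
Lowest total cost among the candidates is at Q = 1660.1.

TC* ≈ £4,988,907.54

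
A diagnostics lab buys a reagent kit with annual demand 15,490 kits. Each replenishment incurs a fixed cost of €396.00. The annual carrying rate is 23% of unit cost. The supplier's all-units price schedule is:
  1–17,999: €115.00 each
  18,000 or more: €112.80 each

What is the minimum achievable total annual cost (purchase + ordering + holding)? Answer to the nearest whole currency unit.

Holding cost per unit per year at price C is H = 0.23·C.
Evaluate total cost at each tier's feasible EOQ or, if the EOQ is below the tier, at the tier's minimum quantity.
EOQ at €115.00 = 681.0 (feasible in tier 1): TC = 15,490×€115.00 + (15,490/681.0)×396 + (681.0/2)×0.23×€115.00 = €1,799,363.63.
EOQ at €112.80 = 687.7 < 18000, so use break Q=18000: TC = 15,490×€112.80 + (15,490/18000.0)×396 + (18000.0/2)×0.23×€112.80 = €1,981,108.78.
Lowest total cost among the candidates is at Q = 681.0.

TC* ≈ €1,799,364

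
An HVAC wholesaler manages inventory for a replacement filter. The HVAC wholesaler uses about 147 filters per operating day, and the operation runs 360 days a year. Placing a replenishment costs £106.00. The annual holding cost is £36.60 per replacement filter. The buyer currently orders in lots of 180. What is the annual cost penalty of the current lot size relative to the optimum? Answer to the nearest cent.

Annual demand D = 147 × 360 = 52,920.
EOQ = √(2DS/H) = √(2 × 52,920 × 106 / 36.6) ≈ 553.65.
Cost at Q* = (D/Q*)S + (Q*/2)H = √(2DSH) ≈ £20,263.68.
Cost at Q = 180: (52,920/180)×106 + (180/2)×36.6 = £31,164.00 + £3,294.00 = £34,458.00.
Excess = £34,458.00 − £20,263.68 = £14,194.32.

Extra cost ≈ £14,194.32 per year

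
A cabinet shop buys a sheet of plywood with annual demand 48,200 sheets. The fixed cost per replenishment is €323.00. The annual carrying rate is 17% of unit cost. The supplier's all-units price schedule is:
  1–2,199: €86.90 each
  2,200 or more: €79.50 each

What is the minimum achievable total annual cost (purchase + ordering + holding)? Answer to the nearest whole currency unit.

TC* ≈ €3,853,843

Holding cost per unit per year at price C is H = 0.17·C.
Evaluate total cost at each tier's feasible EOQ or, if the EOQ is below the tier, at the tier's minimum quantity.
EOQ at €86.90 = 1451.8 (feasible in tier 1): TC = 48,200×€86.90 + (48,200/1451.8)×323 + (1451.8/2)×0.17×€86.90 = €4,210,027.37.
EOQ at €79.50 = 1517.9 < 2200, so use break Q=2200: TC = 48,200×€79.50 + (48,200/2200.0)×323 + (2200.0/2)×0.17×€79.50 = €3,853,843.14.
Lowest total cost among the candidates is at Q = 2200.0.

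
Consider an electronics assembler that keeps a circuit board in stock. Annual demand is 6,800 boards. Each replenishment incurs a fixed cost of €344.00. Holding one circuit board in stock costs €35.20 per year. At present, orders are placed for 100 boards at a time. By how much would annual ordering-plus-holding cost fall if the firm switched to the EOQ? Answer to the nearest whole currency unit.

EOQ = √(2DS/H) = √(2 × 6,800 × 344 / 35.2) ≈ 364.57.
Cost at Q* = (D/Q*)S + (Q*/2)H = √(2DSH) ≈ €12,832.76.
Cost at Q = 100: (6,800/100)×344 + (100/2)×35.2 = €23,392.00 + €1,760.00 = €25,152.00.
Excess = €25,152.00 − €12,832.76 = €12,319.24.

Extra cost ≈ €12,319 per year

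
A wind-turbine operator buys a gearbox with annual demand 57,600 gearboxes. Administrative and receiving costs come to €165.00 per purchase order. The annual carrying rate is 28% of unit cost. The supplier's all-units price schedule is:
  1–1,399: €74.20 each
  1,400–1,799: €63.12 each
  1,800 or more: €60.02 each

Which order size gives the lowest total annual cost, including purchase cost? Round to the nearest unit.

Q* ≈ 1,800 gearboxes

Holding cost per unit per year at price C is H = 0.28·C.
Evaluate total cost at each tier's feasible EOQ or, if the EOQ is below the tier, at the tier's minimum quantity.
EOQ at €74.20 = 956.5 (feasible in tier 1): TC = 57,600×€74.20 + (57,600/956.5)×165 + (956.5/2)×0.28×€74.20 = €4,293,792.35.
EOQ at €63.12 = 1037.1 < 1400, so use break Q=1400: TC = 57,600×€63.12 + (57,600/1400.0)×165 + (1400.0/2)×0.28×€63.12 = €3,654,872.09.
EOQ at €60.02 = 1063.5 < 1800, so use break Q=1800: TC = 57,600×€60.02 + (57,600/1800.0)×165 + (1800.0/2)×0.28×€60.02 = €3,477,557.04.
Lowest total cost is €3,477,557.04 at Q = 1800.0.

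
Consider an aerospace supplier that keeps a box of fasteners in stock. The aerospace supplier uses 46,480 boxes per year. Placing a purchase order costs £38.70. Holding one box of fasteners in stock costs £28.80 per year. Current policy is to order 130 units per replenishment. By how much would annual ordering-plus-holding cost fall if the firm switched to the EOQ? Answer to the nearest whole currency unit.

EOQ = √(2DS/H) = √(2 × 46,480 × 38.7 / 28.8) ≈ 353.43.
Cost at Q* = (D/Q*)S + (Q*/2)H = √(2DSH) ≈ £10,178.88.
Cost at Q = 130: (46,480/130)×38.7 + (130/2)×28.8 = £13,836.74 + £1,872.00 = £15,708.74.
Excess = £15,708.74 − £10,178.88 = £5,529.86.

Extra cost ≈ £5,530 per year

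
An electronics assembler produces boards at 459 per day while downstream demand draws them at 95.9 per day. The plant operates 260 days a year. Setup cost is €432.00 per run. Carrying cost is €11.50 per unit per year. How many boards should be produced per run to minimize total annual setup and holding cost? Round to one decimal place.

Annual demand D = 95.9 × 260 = 24,934.
Production build-up factor (1 − d/p) = 1 − 95.9/459 = 0.7911.
Q* = √(2DS / (H(1 − d/p))) = √(2 × 24,934 × 432 / (11.5 × 0.7911)).
= √(21,542,976 / 9.0973) ≈ 1538.853.

Q* ≈ 1,538.9 boards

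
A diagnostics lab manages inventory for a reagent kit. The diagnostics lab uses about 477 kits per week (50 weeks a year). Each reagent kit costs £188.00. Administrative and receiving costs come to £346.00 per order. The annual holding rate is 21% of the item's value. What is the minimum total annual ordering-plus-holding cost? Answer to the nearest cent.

Annual demand D = 477 × 50 = 23,850.
Holding cost H = 0.21 × £188.00 = £39.4800 per unit per year.
The optimal lot size = √(2DS/H) = √(2 × 23,850 × 346 / 39.48) ≈ 646.56.
At Q*, ordering cost (D/Q*)S equals holding cost (Q*/2)H, each = √(DSH/2).
Minimum total = √(2DSH) = √(2 × 23,850 × 346 × 39.48) ≈ 25526.179.

TC* ≈ £25,526.18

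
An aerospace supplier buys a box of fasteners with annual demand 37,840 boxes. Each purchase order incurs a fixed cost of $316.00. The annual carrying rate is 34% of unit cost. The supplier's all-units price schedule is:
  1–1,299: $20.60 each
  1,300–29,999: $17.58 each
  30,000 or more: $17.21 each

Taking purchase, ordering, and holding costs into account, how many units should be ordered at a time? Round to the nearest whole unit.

Q* ≈ 2,000 boxes

Holding cost per unit per year at price C is H = 0.34·C.
Candidates are each tier's EOQ (if it falls in that tier) and each price-break quantity.
Tier 1 ($20.60): EOQ = 1847.8 exceeds tier's upper bound 1299, so this tier is dominated.
EOQ at $17.58 = 2000.3 (feasible in tier 2): TC = 37,840×$17.58 + (37,840/2000.3)×316 + (2000.3/2)×0.34×$17.58 = $677,183.12.
EOQ at $17.21 = 2021.6 < 30000, so use break Q=30000: TC = 37,840×$17.21 + (37,840/30000.0)×316 + (30000.0/2)×0.34×$17.21 = $739,395.98.
Lowest total cost is $677,183.12 at Q = 2000.3.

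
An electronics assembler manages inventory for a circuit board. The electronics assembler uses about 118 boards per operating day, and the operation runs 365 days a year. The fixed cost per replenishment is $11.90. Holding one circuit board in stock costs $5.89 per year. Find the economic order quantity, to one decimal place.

Annual demand D = 118 × 365 = 43,070.
EOQ = √(2DS / H) = √(2 × 43,070 × 11.9 / 5.89).
= √(1,025,066 / 5.89) = √174,034.9745 ≈ 417.175.

Q* ≈ 417.2 boards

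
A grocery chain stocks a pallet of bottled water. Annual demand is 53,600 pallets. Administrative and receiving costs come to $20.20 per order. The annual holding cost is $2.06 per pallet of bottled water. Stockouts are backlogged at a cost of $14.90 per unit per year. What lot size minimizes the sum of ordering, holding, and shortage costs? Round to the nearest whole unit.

Q* ≈ 1,094 pallets

With planned backorders, Q* = √(2DS/H) · √((H+B)/B).
√(2DS/H) = √(2 × 53,600 × 20.2 / 2.06) = 1025.273.
√((H+B)/B) = √((2.06+14.9)/14.9) = 1.0669.
Q* ≈ 1093.854.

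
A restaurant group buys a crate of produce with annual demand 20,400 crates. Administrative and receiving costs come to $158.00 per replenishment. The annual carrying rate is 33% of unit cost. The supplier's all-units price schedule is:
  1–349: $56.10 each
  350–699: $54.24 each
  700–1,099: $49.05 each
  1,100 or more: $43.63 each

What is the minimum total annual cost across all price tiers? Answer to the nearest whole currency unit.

TC* ≈ $900,901

Holding cost per unit per year at price C is H = 0.33·C.
For each price level, check whether its EOQ is feasible; otherwise the best quantity at that price is the breakpoint.
Tier 1 ($56.10): EOQ = 590.1 exceeds tier's upper bound 349, so this tier is dominated.
EOQ at $54.24 = 600.1 (feasible in tier 2): TC = 20,400×$54.24 + (20,400/600.1)×158 + (600.1/2)×0.33×$54.24 = $1,117,237.76.
EOQ at $49.05 = 631.1 < 700, so use break Q=700: TC = 20,400×$49.05 + (20,400/700.0)×158 + (700.0/2)×0.33×$49.05 = $1,010,889.85.
EOQ at $43.63 = 669.1 < 1100, so use break Q=1100: TC = 20,400×$43.63 + (20,400/1100.0)×158 + (1100.0/2)×0.33×$43.63 = $900,901.03.
Lowest total cost among the candidates is at Q = 1100.0.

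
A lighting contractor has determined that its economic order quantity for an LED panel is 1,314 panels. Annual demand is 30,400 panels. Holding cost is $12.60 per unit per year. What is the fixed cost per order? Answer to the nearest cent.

S ≈ $357.81

The basic EOQ model gives Q* = √(2DS/H); rearrange for the unknown.
From Q* = √(2DS/H): S = Q*²H / (2D) = 1,314² × 12.6 / (2 × 30,400) = 357.8143.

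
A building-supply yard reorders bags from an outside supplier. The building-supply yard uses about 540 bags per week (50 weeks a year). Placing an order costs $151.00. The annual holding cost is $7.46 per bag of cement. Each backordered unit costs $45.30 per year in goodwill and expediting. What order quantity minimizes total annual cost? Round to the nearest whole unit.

Annual demand D = 540 × 50 = 27,000.
With planned backorders, Q* = √(2DS/H) · √((H+B)/B).
√(2DS/H) = √(2 × 27,000 × 151 / 7.46) = 1045.481.
√((H+B)/B) = √((7.46+45.3)/45.3) = 1.0792.
Q* ≈ 1128.286.

Q* ≈ 1,128 bags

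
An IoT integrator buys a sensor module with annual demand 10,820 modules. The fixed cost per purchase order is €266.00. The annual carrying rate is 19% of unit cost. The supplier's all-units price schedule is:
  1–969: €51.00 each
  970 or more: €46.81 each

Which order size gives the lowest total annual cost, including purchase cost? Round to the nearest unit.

Q* ≈ 970 modules

Holding cost per unit per year at price C is H = 0.19·C.
Candidates are each tier's EOQ (if it falls in that tier) and each price-break quantity.
EOQ at €51.00 = 770.7 (feasible in tier 1): TC = 10,820×€51.00 + (10,820/770.7)×266 + (770.7/2)×0.19×€51.00 = €559,288.46.
EOQ at €46.81 = 804.5 < 970, so use break Q=970: TC = 10,820×€46.81 + (10,820/970.0)×266 + (970.0/2)×0.19×€46.81 = €513,764.88.
Lowest total cost is €513,764.88 at Q = 970.0.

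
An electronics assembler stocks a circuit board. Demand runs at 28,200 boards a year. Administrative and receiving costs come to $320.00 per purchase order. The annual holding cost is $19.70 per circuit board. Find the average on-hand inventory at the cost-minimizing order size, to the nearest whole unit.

EOQ = √(2DS/H) = √(2 × 28,200 × 320 / 19.7) ≈ 957.15.
Average inventory = Q*/2 ≈ 957.15 / 2 = 478.577.

Average inventory ≈ 479 boards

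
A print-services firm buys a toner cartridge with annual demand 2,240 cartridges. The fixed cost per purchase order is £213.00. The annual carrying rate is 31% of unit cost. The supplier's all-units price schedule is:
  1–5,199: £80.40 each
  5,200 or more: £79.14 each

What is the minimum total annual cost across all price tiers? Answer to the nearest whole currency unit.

TC* ≈ £184,973

Holding cost per unit per year at price C is H = 0.31·C.
Candidates are each tier's EOQ (if it falls in that tier) and each price-break quantity.
EOQ at £80.40 = 195.7 (feasible in tier 1): TC = 2,240×£80.40 + (2,240/195.7)×213 + (195.7/2)×0.31×£80.40 = £184,972.83.
EOQ at £79.14 = 197.2 < 5200, so use break Q=5200: TC = 2,240×£79.14 + (2,240/5200.0)×213 + (5200.0/2)×0.31×£79.14 = £241,152.19.
Lowest total cost among the candidates is at Q = 195.7.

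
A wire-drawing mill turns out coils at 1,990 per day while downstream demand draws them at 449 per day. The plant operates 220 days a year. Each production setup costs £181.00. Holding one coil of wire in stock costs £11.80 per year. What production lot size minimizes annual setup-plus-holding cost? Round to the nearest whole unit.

Annual demand D = 449 × 220 = 98,780.
Production build-up factor (1 − d/p) = 1 − 449/1,990 = 0.7744.
Q* = √(2DS / (H(1 − d/p))) = √(2 × 98,780 × 181 / (11.8 × 0.7744)).
= √(35,758,360 / 9.1376) ≈ 1978.213.

Q* ≈ 1,978 coils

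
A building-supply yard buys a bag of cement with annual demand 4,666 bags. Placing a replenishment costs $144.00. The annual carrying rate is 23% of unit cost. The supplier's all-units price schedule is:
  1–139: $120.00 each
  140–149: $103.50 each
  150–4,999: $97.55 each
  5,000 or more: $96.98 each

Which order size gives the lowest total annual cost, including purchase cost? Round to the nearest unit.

Q* ≈ 245 bags

Holding cost per unit per year at price C is H = 0.23·C.
Evaluate total cost at each tier's feasible EOQ or, if the EOQ is below the tier, at the tier's minimum quantity.
Tier 1 ($120.00): EOQ = 220.7 exceeds tier's upper bound 139, so this tier is dominated.
Tier 2 ($103.50): EOQ = 237.6 exceeds tier's upper bound 149, so this tier is dominated.
EOQ at $97.55 = 244.7 (feasible in tier 3): TC = 4,666×$97.55 + (4,666/244.7)×144 + (244.7/2)×0.23×$97.55 = $460,659.23.
EOQ at $96.98 = 245.5 < 5000, so use break Q=5000: TC = 4,666×$96.98 + (4,666/5000.0)×144 + (5000.0/2)×0.23×$96.98 = $508,406.56.
Lowest total cost is $460,659.23 at Q = 244.7.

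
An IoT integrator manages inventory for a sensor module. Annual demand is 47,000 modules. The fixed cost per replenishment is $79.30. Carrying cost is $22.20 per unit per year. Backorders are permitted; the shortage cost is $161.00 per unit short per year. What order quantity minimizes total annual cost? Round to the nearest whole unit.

Q* ≈ 618 modules

With planned backorders, Q* = √(2DS/H) · √((H+B)/B).
√(2DS/H) = √(2 × 47,000 × 79.3 / 22.2) = 579.461.
√((H+B)/B) = √((22.2+161)/161) = 1.0667.
Q* ≈ 618.121.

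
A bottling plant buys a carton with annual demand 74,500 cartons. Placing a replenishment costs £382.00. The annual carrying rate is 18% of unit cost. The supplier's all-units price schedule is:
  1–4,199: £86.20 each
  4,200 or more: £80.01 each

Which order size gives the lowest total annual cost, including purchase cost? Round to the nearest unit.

Q* ≈ 4,200 cartons

Holding cost per unit per year at price C is H = 0.18·C.
Candidates are each tier's EOQ (if it falls in that tier) and each price-break quantity.
EOQ at £86.20 = 1915.3 (feasible in tier 1): TC = 74,500×£86.20 + (74,500/1915.3)×382 + (1915.3/2)×0.18×£86.20 = £6,451,617.67.
EOQ at £80.01 = 1988.0 < 4200, so use break Q=4200: TC = 74,500×£80.01 + (74,500/4200.0)×382 + (4200.0/2)×0.18×£80.01 = £5,997,764.73.
Lowest total cost is £5,997,764.73 at Q = 4200.0.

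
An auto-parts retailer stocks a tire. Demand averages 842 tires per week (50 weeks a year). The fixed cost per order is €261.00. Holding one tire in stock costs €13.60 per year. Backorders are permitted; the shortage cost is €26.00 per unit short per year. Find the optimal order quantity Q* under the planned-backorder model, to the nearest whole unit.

Annual demand D = 842 × 50 = 42,100.
With planned backorders, Q* = √(2DS/H) · √((H+B)/B).
√(2DS/H) = √(2 × 42,100 × 261 / 13.6) = 1271.179.
√((H+B)/B) = √((13.6+26)/26) = 1.2341.
Q* ≈ 1568.801.

Q* ≈ 1,569 tires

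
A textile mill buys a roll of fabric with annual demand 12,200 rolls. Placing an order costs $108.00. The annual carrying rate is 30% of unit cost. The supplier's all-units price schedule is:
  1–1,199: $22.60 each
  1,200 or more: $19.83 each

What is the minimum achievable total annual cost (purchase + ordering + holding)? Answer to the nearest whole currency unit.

TC* ≈ $246,593

Holding cost per unit per year at price C is H = 0.30·C.
Candidates are each tier's EOQ (if it falls in that tier) and each price-break quantity.
EOQ at $22.60 = 623.4 (feasible in tier 1): TC = 12,200×$22.60 + (12,200/623.4)×108 + (623.4/2)×0.30×$22.60 = $279,946.90.
EOQ at $19.83 = 665.6 < 1200, so use break Q=1200: TC = 12,200×$19.83 + (12,200/1200.0)×108 + (1200.0/2)×0.30×$19.83 = $246,593.40.
Lowest total cost among the candidates is at Q = 1200.0.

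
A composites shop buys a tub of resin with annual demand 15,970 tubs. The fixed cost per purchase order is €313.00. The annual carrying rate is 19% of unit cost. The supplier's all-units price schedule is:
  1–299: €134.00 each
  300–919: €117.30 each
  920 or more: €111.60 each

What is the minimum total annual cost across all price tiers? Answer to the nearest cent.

TC* ≈ €1,797,439.11

Holding cost per unit per year at price C is H = 0.19·C.
Evaluate total cost at each tier's feasible EOQ or, if the EOQ is below the tier, at the tier's minimum quantity.
Tier 1 (€134.00): EOQ = 626.6 exceeds tier's upper bound 299, so this tier is dominated.
EOQ at €117.30 = 669.8 (feasible in tier 2): TC = 15,970×€117.30 + (15,970/669.8)×313 + (669.8/2)×0.19×€117.30 = €1,888,207.76.
EOQ at €111.60 = 686.6 < 920, so use break Q=920: TC = 15,970×€111.60 + (15,970/920.0)×313 + (920.0/2)×0.19×€111.60 = €1,797,439.11.
Lowest total cost among the candidates is at Q = 920.0.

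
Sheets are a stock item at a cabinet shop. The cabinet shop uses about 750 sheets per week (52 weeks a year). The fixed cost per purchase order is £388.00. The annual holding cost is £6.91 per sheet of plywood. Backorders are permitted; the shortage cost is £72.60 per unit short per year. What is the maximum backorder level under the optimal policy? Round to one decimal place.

Annual demand D = 750 × 52 = 39,000.
With planned backorders, Q* = √(2DS/H) · √((H+B)/B).
√(2DS/H) = √(2 × 39,000 × 388 / 6.91) = 2092.783.
√((H+B)/B) = √((6.91+72.6)/72.6) = 1.0465.
Q* ≈ 2190.114.
S* = Q* · H/(H+B) = 2190.114 × 6.91/79.51 ≈ 190.337.

S* ≈ 190.3 sheets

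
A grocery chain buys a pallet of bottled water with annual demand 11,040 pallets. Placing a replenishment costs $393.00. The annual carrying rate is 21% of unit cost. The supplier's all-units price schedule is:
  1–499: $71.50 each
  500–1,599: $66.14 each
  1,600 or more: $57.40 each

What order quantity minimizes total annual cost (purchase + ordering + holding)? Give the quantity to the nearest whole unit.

Holding cost per unit per year at price C is H = 0.21·C.
Evaluate total cost at each tier's feasible EOQ or, if the EOQ is below the tier, at the tier's minimum quantity.
Tier 1 ($71.50): EOQ = 760.2 exceeds tier's upper bound 499, so this tier is dominated.
EOQ at $66.14 = 790.4 (feasible in tier 2): TC = 11,040×$66.14 + (11,040/790.4)×393 + (790.4/2)×0.21×$66.14 = $741,163.96.
EOQ at $57.40 = 848.5 < 1600, so use break Q=1600: TC = 11,040×$57.40 + (11,040/1600.0)×393 + (1600.0/2)×0.21×$57.40 = $646,050.90.
Lowest total cost is $646,050.90 at Q = 1600.0.

Q* ≈ 1,600 pallets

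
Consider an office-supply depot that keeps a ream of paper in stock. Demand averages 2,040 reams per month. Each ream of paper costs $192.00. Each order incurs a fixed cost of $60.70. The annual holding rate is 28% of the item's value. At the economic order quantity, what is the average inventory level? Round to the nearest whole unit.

Annual demand D = 2,040 × 12 = 24,480.
Holding cost H = 0.28 × $192.00 = $53.7600 per unit per year.
EOQ = √(2DS/H) = √(2 × 24,480 × 60.7 / 53.76) ≈ 235.12.
Average inventory = Q*/2 ≈ 235.12 / 2 = 117.559.

Average inventory ≈ 118 reams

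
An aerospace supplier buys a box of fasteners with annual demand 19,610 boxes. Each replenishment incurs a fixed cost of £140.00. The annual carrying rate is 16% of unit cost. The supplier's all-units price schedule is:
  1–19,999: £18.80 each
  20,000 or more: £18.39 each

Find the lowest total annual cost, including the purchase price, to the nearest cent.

TC* ≈ £372,732.03

Holding cost per unit per year at price C is H = 0.16·C.
Candidates are each tier's EOQ (if it falls in that tier) and each price-break quantity.
EOQ at £18.80 = 1351.1 (feasible in tier 1): TC = 19,610×£18.80 + (19,610/1351.1)×140 + (1351.1/2)×0.16×£18.80 = £372,732.03.
EOQ at £18.39 = 1366.1 < 20000, so use break Q=20000: TC = 19,610×£18.39 + (19,610/20000.0)×140 + (20000.0/2)×0.16×£18.39 = £390,189.17.
Lowest total cost among the candidates is at Q = 1351.1.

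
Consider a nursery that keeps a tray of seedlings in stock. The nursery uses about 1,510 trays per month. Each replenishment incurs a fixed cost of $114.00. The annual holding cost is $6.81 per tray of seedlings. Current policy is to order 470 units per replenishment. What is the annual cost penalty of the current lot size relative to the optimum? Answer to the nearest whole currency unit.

Extra cost ≈ $691 per year

Annual demand D = 1,510 × 12 = 18,120.
EOQ = √(2DS/H) = √(2 × 18,120 × 114 / 6.81) ≈ 778.88.
Cost at Q* = (D/Q*)S + (Q*/2)H = √(2DSH) ≈ $5,304.20.
Cost at Q = 470: (18,120/470)×114 + (470/2)×6.81 = $4,395.06 + $1,600.35 = $5,995.41.
Excess = $5,995.41 − $5,304.20 = $691.21.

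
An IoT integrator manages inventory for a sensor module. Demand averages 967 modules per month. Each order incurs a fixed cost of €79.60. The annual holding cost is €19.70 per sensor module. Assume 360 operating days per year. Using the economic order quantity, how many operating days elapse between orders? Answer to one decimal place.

Annual demand D = 967 × 12 = 11,604.
EOQ = √(2DS/H) = √(2 × 11,604 × 79.6 / 19.7) ≈ 306.23.
Cycle time = Q*/D × 360 = 306.23 / 11,604 × 360 ≈ 9.500 days.

T ≈ 9.5 days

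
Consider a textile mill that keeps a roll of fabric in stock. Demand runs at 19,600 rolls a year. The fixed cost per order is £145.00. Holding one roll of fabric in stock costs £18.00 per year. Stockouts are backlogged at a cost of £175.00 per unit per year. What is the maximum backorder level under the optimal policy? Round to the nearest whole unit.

With planned backorders, Q* = √(2DS/H) · √((H+B)/B).
√(2DS/H) = √(2 × 19,600 × 145 / 18) = 561.941.
√((H+B)/B) = √((18+175)/175) = 1.0502.
Q* ≈ 590.134.
S* = Q* · H/(H+B) = 590.134 × 18/193 ≈ 55.038.

S* ≈ 55 rolls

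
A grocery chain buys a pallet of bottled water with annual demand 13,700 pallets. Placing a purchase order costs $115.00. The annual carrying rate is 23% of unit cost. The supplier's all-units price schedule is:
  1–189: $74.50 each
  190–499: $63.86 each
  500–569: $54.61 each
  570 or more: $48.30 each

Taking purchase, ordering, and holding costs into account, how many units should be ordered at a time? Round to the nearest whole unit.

Holding cost per unit per year at price C is H = 0.23·C.
For each price level, check whether its EOQ is feasible; otherwise the best quantity at that price is the breakpoint.
Tier 1 ($74.50): EOQ = 428.8 exceeds tier's upper bound 189, so this tier is dominated.
EOQ at $63.86 = 463.2 (feasible in tier 2): TC = 13,700×$63.86 + (13,700/463.2)×115 + (463.2/2)×0.23×$63.86 = $881,685.03.
EOQ at $54.61 = 500.9 (feasible in tier 3): TC = 13,700×$54.61 + (13,700/500.9)×115 + (500.9/2)×0.23×$54.61 = $754,448.07.
EOQ at $48.30 = 532.6 < 570, so use break Q=570: TC = 13,700×$48.30 + (13,700/570.0)×115 + (570.0/2)×0.23×$48.30 = $667,640.10.
Lowest total cost is $667,640.10 at Q = 570.0.

Q* ≈ 570 pallets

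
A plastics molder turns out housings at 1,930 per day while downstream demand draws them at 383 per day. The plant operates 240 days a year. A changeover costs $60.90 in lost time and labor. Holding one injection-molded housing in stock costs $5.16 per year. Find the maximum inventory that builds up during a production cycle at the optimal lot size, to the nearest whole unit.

I_max ≈ 1,319 housings

Annual demand D = 383 × 240 = 91,920.
Production build-up factor (1 − d/p) = 1 − 383/1,930 = 0.8016.
Q* = √(2DS / (H(1 − d/p))) = √(2 × 91,920 × 60.9 / (5.16 × 0.8016)).
= √(11,195,856 / 4.136) ≈ 1645.270.
Maximum inventory = Q*(1 − d/p) = 1645.270 × 0.8016 ≈ 1318.774.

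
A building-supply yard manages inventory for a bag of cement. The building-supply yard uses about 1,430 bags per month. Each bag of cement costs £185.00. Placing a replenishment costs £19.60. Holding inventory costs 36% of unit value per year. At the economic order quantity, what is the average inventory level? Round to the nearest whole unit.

Average inventory ≈ 50 bags

Annual demand D = 1,430 × 12 = 17,160.
Holding cost H = 0.36 × £185.00 = £66.6000 per unit per year.
EOQ = √(2DS/H) = √(2 × 17,160 × 19.6 / 66.6) ≈ 100.50.
Average inventory = Q*/2 ≈ 100.50 / 2 = 50.250.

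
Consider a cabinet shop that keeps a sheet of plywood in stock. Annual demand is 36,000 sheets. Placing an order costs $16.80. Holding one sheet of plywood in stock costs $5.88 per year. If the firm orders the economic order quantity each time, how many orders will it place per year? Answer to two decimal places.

N ≈ 79.37 orders per year

EOQ = √(2DS/H) = √(2 × 36,000 × 16.8 / 5.88) ≈ 453.56.
Orders per year = D / Q* = 36,000 / 453.56 ≈ 79.373.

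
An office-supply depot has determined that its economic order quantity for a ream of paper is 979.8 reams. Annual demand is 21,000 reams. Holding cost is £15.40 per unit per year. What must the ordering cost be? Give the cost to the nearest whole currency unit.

Invert the EOQ relation Q*² = 2DS/H.
From Q* = √(2DS/H): S = Q*²H / (2D) = 979.8² × 15.4 / (2 × 21,000) = 352.0029.

S ≈ £352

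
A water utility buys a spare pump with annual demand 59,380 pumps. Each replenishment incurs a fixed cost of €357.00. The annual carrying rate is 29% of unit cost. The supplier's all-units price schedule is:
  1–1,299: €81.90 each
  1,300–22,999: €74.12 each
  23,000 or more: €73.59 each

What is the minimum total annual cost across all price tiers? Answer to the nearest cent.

TC* ≈ €4,431,433.71

Holding cost per unit per year at price C is H = 0.29·C.
Evaluate total cost at each tier's feasible EOQ or, if the EOQ is below the tier, at the tier's minimum quantity.
Tier 1 (€81.90): EOQ = 1336.1 exceeds tier's upper bound 1299, so this tier is dominated.
EOQ at €74.12 = 1404.4 (feasible in tier 2): TC = 59,380×€74.12 + (59,380/1404.4)×357 + (1404.4/2)×0.29×€74.12 = €4,431,433.71.
EOQ at €73.59 = 1409.5 < 23000, so use break Q=23000: TC = 59,380×€73.59 + (59,380/23000.0)×357 + (23000.0/2)×0.29×€73.59 = €4,616,118.53.
Lowest total cost among the candidates is at Q = 1404.4.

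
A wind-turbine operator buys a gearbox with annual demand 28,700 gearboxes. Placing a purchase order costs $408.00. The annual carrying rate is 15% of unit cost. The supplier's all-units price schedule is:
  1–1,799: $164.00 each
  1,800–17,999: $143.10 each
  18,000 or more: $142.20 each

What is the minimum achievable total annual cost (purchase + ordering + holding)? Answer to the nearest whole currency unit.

Holding cost per unit per year at price C is H = 0.15·C.
Candidates are each tier's EOQ (if it falls in that tier) and each price-break quantity.
EOQ at $164.00 = 975.7 (feasible in tier 1): TC = 28,700×$164.00 + (28,700/975.7)×408 + (975.7/2)×0.15×$164.00 = $4,730,802.34.
EOQ at $143.10 = 1044.5 < 1800, so use break Q=1800: TC = 28,700×$143.10 + (28,700/1800.0)×408 + (1800.0/2)×0.15×$143.10 = $4,132,793.83.
EOQ at $142.20 = 1047.8 < 18000, so use break Q=18000: TC = 28,700×$142.20 + (28,700/18000.0)×408 + (18000.0/2)×0.15×$142.20 = $4,273,760.53.
Lowest total cost among the candidates is at Q = 1800.0.

TC* ≈ $4,132,794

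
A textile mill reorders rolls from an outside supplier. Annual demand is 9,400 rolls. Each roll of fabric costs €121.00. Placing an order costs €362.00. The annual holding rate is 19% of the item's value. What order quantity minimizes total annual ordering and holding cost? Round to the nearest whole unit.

Holding cost H = 0.19 × €121.00 = €22.9900 per unit per year.
EOQ = √(2DS / H) = √(2 × 9,400 × 362 / 22.99).
= √(6,805,600 / 22.99) = √296,024.3584 ≈ 544.081.

Q* ≈ 544 rolls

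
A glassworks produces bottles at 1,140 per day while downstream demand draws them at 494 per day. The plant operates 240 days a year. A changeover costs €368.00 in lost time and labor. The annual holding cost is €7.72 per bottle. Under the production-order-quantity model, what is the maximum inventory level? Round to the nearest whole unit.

I_max ≈ 2,531 bottles

Annual demand D = 494 × 240 = 118,560.
Production build-up factor (1 − d/p) = 1 − 494/1,140 = 0.5667.
Q* = √(2DS / (H(1 − d/p))) = √(2 × 118,560 × 368 / (7.72 × 0.5667)).
= √(87,260,160 / 4.3747) ≈ 4466.173.
Maximum inventory = Q*(1 − d/p) = 4466.173 × 0.5667 ≈ 2530.831.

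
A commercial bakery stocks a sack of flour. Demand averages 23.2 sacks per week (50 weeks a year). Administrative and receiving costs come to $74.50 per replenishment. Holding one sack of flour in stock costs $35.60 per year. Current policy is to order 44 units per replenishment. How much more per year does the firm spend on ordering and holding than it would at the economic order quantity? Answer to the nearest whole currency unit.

Extra cost ≈ $267 per year

Annual demand D = 23.2 × 50 = 1,160.
EOQ = √(2DS/H) = √(2 × 1,160 × 74.5 / 35.6) ≈ 69.68.
Cost at Q* = (D/Q*)S + (Q*/2)H = √(2DSH) ≈ $2,480.55.
Cost at Q = 44: (1,160/44)×74.5 + (44/2)×35.6 = $1,964.09 + $783.20 = $2,747.29.
Excess = $2,747.29 − $2,480.55 = $266.75.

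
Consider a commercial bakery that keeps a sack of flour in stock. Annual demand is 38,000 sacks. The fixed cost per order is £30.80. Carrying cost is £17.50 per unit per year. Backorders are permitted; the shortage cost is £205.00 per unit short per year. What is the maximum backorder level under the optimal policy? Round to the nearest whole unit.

With planned backorders, Q* = √(2DS/H) · √((H+B)/B).
√(2DS/H) = √(2 × 38,000 × 30.8 / 17.5) = 365.732.
√((H+B)/B) = √((17.5+205)/205) = 1.0418.
Q* ≈ 381.023.
S* = Q* · H/(H+B) = 381.023 × 17.5/222.5 ≈ 29.968.

S* ≈ 30 sacks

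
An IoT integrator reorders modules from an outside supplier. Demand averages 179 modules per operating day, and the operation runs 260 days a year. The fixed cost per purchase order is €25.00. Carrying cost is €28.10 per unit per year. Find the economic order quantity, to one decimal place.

Annual demand D = 179 × 260 = 46,540.
EOQ = √(2DS / H) = √(2 × 46,540 × 25 / 28.1).
= √(2,327,000 / 28.1) = √82,811.3879 ≈ 287.770.

Q* ≈ 287.8 modules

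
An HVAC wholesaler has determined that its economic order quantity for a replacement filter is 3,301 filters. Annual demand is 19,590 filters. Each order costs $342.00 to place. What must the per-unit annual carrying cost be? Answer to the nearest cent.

Invert the EOQ relation Q*² = 2DS/H.
From Q* = √(2DS/H): H = 2DS / Q*² = 2 × 19,590 × 342 / 3,301² = 1.2297.

H ≈ $1.23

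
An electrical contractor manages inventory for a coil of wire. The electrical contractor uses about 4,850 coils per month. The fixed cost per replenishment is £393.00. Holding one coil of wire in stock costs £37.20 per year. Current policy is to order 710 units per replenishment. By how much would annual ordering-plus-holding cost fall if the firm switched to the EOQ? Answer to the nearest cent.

Extra cost ≈ £4,169.00 per year

Annual demand D = 4,850 × 12 = 58,200.
EOQ = √(2DS/H) = √(2 × 58,200 × 393 / 37.2) ≈ 1108.92.
Cost at Q* = (D/Q*)S + (Q*/2)H = √(2DSH) ≈ £41,251.93.
Cost at Q = 710: (58,200/710)×393 + (710/2)×37.2 = £32,214.93 + £13,206.00 = £45,420.93.
Excess = £45,420.93 − £41,251.93 = £4,169.00.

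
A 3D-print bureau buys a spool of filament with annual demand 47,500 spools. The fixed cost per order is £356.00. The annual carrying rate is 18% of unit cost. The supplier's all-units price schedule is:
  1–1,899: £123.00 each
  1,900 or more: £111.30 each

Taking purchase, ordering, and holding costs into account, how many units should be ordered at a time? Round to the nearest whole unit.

Q* ≈ 1,900 spools

Holding cost per unit per year at price C is H = 0.18·C.
Candidates are each tier's EOQ (if it falls in that tier) and each price-break quantity.
EOQ at £123.00 = 1235.9 (feasible in tier 1): TC = 47,500×£123.00 + (47,500/1235.9)×356 + (1235.9/2)×0.18×£123.00 = £5,869,863.75.
EOQ at £111.30 = 1299.3 < 1900, so use break Q=1900: TC = 47,500×£111.30 + (47,500/1900.0)×356 + (1900.0/2)×0.18×£111.30 = £5,314,682.30.
Lowest total cost is £5,314,682.30 at Q = 1900.0.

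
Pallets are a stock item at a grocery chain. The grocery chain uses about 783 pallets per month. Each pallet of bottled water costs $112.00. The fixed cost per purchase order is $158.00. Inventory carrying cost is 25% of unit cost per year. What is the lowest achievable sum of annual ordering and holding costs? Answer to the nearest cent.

TC* ≈ $9,117.88

Annual demand D = 783 × 12 = 9,396.
Holding cost H = 0.25 × $112.00 = $28.0000 per unit per year.
Q* = √(2DS/H) = √(2 × 9,396 × 158 / 28) ≈ 325.64.
At the optimum the two cost components are equal, so total cost = 2·(Q*/2)H = Q*·H.
Minimum total = √(2DSH) = √(2 × 9,396 × 158 × 28) ≈ 9117.884.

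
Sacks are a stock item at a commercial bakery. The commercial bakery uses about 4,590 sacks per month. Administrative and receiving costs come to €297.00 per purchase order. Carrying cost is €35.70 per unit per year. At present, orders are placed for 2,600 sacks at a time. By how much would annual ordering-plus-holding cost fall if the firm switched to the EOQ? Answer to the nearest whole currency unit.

Extra cost ≈ €18,526 per year

Annual demand D = 4,590 × 12 = 55,080.
EOQ = √(2DS/H) = √(2 × 55,080 × 297 / 35.7) ≈ 957.32.
Cost at Q* = (D/Q*)S + (Q*/2)H = √(2DSH) ≈ €34,176.24.
Cost at Q = 2,600: (55,080/2,600)×297 + (2,600/2)×35.7 = €6,291.83 + €46,410.00 = €52,701.83.
Excess = €52,701.83 − €34,176.24 = €18,525.59.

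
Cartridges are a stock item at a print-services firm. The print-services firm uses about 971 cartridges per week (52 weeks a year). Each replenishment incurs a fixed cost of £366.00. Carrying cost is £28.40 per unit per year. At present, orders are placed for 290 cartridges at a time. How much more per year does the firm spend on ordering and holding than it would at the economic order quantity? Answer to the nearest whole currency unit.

Extra cost ≈ £35,444 per year

Annual demand D = 971 × 52 = 50,492.
EOQ = √(2DS/H) = √(2 × 50,492 × 366 / 28.4) ≈ 1140.80.
Cost at Q* = (D/Q*)S + (Q*/2)H = √(2DSH) ≈ £32,398.58.
Cost at Q = 290: (50,492/290)×366 + (290/2)×28.4 = £63,724.39 + £4,118.00 = £67,842.39.
Excess = £67,842.39 − £32,398.58 = £35,443.80.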